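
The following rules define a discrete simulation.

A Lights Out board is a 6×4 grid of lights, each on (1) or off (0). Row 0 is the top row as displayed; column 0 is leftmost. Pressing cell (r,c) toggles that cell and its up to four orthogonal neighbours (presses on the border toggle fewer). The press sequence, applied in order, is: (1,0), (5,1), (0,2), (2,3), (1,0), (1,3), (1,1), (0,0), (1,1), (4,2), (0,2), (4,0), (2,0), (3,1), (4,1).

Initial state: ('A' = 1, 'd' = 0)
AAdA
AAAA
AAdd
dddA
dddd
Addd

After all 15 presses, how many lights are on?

9

0) AAdA
AAAA
AAdd
dddA
dddd
Addd
1) dAdA
ddAA
dAdd
dddA
dddd
Addd
2) dAdA
ddAA
dAdd
dddA
dAdd
dAAd
3) ddAd
dddA
dAdd
dddA
dAdd
dAAd
4) ddAd
dddd
dAAA
dddd
dAdd
dAAd
5) AdAd
AAdd
AAAA
dddd
dAdd
dAAd
6) AdAA
AAAA
AAAd
dddd
dAdd
dAAd
7) AAAA
dddA
AdAd
dddd
dAdd
dAAd
8) ddAA
AddA
AdAd
dddd
dAdd
dAAd
9) dAAA
dAAA
AAAd
dddd
dAdd
dAAd
10) dAAA
dAAA
AAAd
ddAd
ddAA
dAdd
11) dddd
dAdA
AAAd
ddAd
ddAA
dAdd
12) dddd
dAdA
AAAd
AdAd
AAAA
AAdd
13) dddd
AAdA
ddAd
ddAd
AAAA
AAdd
14) dddd
AAdA
dAAd
AAdd
AdAA
AAdd
15) dddd
AAdA
dAAd
Addd
dAdA
Addd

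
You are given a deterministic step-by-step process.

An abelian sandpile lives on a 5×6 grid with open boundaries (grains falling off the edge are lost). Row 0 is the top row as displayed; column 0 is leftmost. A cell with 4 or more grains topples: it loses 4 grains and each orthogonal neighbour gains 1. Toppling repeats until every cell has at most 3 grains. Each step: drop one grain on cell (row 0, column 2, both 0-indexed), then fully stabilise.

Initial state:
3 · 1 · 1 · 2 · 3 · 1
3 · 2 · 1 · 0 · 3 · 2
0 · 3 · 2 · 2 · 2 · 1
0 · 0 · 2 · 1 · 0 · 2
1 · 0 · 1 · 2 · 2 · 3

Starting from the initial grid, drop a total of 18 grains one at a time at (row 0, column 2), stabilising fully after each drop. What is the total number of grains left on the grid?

50

gen 0: 3 · 1 · 1 · 2 · 3 · 1
3 · 2 · 1 · 0 · 3 · 2
0 · 3 · 2 · 2 · 2 · 1
0 · 0 · 2 · 1 · 0 · 2
1 · 0 · 1 · 2 · 2 · 3
gen 1: 3 · 1 · 2 · 2 · 3 · 1
3 · 2 · 1 · 0 · 3 · 2
0 · 3 · 2 · 2 · 2 · 1
0 · 0 · 2 · 1 · 0 · 2
1 · 0 · 1 · 2 · 2 · 3
gen 2: 3 · 1 · 3 · 2 · 3 · 1
3 · 2 · 1 · 0 · 3 · 2
0 · 3 · 2 · 2 · 2 · 1
0 · 0 · 2 · 1 · 0 · 2
1 · 0 · 1 · 2 · 2 · 3
gen 3: 3 · 2 · 0 · 3 · 3 · 1
3 · 2 · 2 · 0 · 3 · 2
0 · 3 · 2 · 2 · 2 · 1
0 · 0 · 2 · 1 · 0 · 2
1 · 0 · 1 · 2 · 2 · 3
gen 4: 3 · 2 · 1 · 3 · 3 · 1
3 · 2 · 2 · 0 · 3 · 2
0 · 3 · 2 · 2 · 2 · 1
0 · 0 · 2 · 1 · 0 · 2
1 · 0 · 1 · 2 · 2 · 3
gen 5: 3 · 2 · 2 · 3 · 3 · 1
3 · 2 · 2 · 0 · 3 · 2
0 · 3 · 2 · 2 · 2 · 1
0 · 0 · 2 · 1 · 0 · 2
1 · 0 · 1 · 2 · 2 · 3
gen 6: 3 · 2 · 3 · 3 · 3 · 1
3 · 2 · 2 · 0 · 3 · 2
0 · 3 · 2 · 2 · 2 · 1
0 · 0 · 2 · 1 · 0 · 2
1 · 0 · 1 · 2 · 2 · 3
gen 7: 3 · 3 · 1 · 1 · 1 · 2
3 · 2 · 3 · 2 · 0 · 3
0 · 3 · 2 · 2 · 3 · 1
0 · 0 · 2 · 1 · 0 · 2
1 · 0 · 1 · 2 · 2 · 3
gen 8: 3 · 3 · 2 · 1 · 1 · 2
3 · 2 · 3 · 2 · 0 · 3
0 · 3 · 2 · 2 · 3 · 1
0 · 0 · 2 · 1 · 0 · 2
1 · 0 · 1 · 2 · 2 · 3
gen 9: 3 · 3 · 3 · 1 · 1 · 2
3 · 2 · 3 · 2 · 0 · 3
0 · 3 · 2 · 2 · 3 · 1
0 · 0 · 2 · 1 · 0 · 2
1 · 0 · 1 · 2 · 2 · 3
gen 10: 1 · 2 · 2 · 2 · 1 · 2
1 · 2 · 2 · 3 · 0 · 3
2 · 1 · 0 · 3 · 3 · 1
0 · 1 · 3 · 1 · 0 · 2
1 · 0 · 1 · 2 · 2 · 3
gen 11: 1 · 2 · 3 · 2 · 1 · 2
1 · 2 · 2 · 3 · 0 · 3
2 · 1 · 0 · 3 · 3 · 1
0 · 1 · 3 · 1 · 0 · 2
1 · 0 · 1 · 2 · 2 · 3
gen 12: 1 · 3 · 0 · 3 · 1 · 2
1 · 2 · 3 · 3 · 0 · 3
2 · 1 · 0 · 3 · 3 · 1
0 · 1 · 3 · 1 · 0 · 2
1 · 0 · 1 · 2 · 2 · 3
gen 13: 1 · 3 · 1 · 3 · 1 · 2
1 · 2 · 3 · 3 · 0 · 3
2 · 1 · 0 · 3 · 3 · 1
0 · 1 · 3 · 1 · 0 · 2
1 · 0 · 1 · 2 · 2 · 3
gen 14: 1 · 3 · 2 · 3 · 1 · 2
1 · 2 · 3 · 3 · 0 · 3
2 · 1 · 0 · 3 · 3 · 1
0 · 1 · 3 · 1 · 0 · 2
1 · 0 · 1 · 2 · 2 · 3
gen 15: 1 · 3 · 3 · 3 · 1 · 2
1 · 2 · 3 · 3 · 0 · 3
2 · 1 · 0 · 3 · 3 · 1
0 · 1 · 3 · 1 · 0 · 2
1 · 0 · 1 · 2 · 2 · 3
gen 16: 2 · 1 · 3 · 1 · 2 · 2
2 · 0 · 2 · 2 · 2 · 3
2 · 2 · 2 · 1 · 0 · 2
0 · 1 · 3 · 2 · 1 · 2
1 · 0 · 1 · 2 · 2 · 3
gen 17: 2 · 2 · 0 · 2 · 2 · 2
2 · 0 · 3 · 2 · 2 · 3
2 · 2 · 2 · 1 · 0 · 2
0 · 1 · 3 · 2 · 1 · 2
1 · 0 · 1 · 2 · 2 · 3
gen 18: 2 · 2 · 1 · 2 · 2 · 2
2 · 0 · 3 · 2 · 2 · 3
2 · 2 · 2 · 1 · 0 · 2
0 · 1 · 3 · 2 · 1 · 2
1 · 0 · 1 · 2 · 2 · 3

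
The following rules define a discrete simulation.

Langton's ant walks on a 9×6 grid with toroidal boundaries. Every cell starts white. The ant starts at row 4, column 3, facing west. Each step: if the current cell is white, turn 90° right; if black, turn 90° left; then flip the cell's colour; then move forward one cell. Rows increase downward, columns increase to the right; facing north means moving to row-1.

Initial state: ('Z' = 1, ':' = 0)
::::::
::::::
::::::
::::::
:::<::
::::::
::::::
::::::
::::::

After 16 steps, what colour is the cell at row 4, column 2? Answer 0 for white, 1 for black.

1

gen 0: ::::::
::::::
::::::
::::::
:::<::
::::::
::::::
::::::
::::::
gen 1: ::::::
::::::
::::::
:::^::
:::Z::
::::::
::::::
::::::
::::::
gen 2: ::::::
::::::
::::::
:::Z>:
:::Z::
::::::
::::::
::::::
::::::
gen 3: ::::::
::::::
::::::
:::ZZ:
:::Zv:
::::::
::::::
::::::
::::::
gen 4: ::::::
::::::
::::::
:::ZZ:
:::<Z:
::::::
::::::
::::::
::::::
gen 5: ::::::
::::::
::::::
:::ZZ:
::::Z:
:::v::
::::::
::::::
::::::
gen 6: ::::::
::::::
::::::
:::ZZ:
::::Z:
::<Z::
::::::
::::::
::::::
gen 7: ::::::
::::::
::::::
:::ZZ:
::^:Z:
::ZZ::
::::::
::::::
::::::
gen 8: ::::::
::::::
::::::
:::ZZ:
::Z>Z:
::ZZ::
::::::
::::::
::::::
gen 9: ::::::
::::::
::::::
:::ZZ:
::ZZZ:
::Zv::
::::::
::::::
::::::
gen 10: ::::::
::::::
::::::
:::ZZ:
::ZZZ:
::Z:>:
::::::
::::::
::::::
gen 11: ::::::
::::::
::::::
:::ZZ:
::ZZZ:
::Z:Z:
::::v:
::::::
::::::
gen 12: ::::::
::::::
::::::
:::ZZ:
::ZZZ:
::Z:Z:
:::<Z:
::::::
::::::
gen 13: ::::::
::::::
::::::
:::ZZ:
::ZZZ:
::Z^Z:
:::ZZ:
::::::
::::::
gen 14: ::::::
::::::
::::::
:::ZZ:
::ZZZ:
::ZZ>:
:::ZZ:
::::::
::::::
gen 15: ::::::
::::::
::::::
:::ZZ:
::ZZ^:
::ZZ::
:::ZZ:
::::::
::::::
gen 16: ::::::
::::::
::::::
:::ZZ:
::Z<::
::ZZ::
:::ZZ:
::::::
::::::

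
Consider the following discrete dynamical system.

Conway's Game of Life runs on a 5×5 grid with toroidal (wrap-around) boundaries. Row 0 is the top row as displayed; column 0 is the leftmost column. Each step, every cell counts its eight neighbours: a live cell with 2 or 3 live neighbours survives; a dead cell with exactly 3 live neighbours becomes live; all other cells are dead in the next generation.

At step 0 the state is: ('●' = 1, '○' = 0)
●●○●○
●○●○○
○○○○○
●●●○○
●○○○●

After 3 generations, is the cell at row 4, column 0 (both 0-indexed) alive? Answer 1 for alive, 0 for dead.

[0] ●●○●○
●○●○○
○○○○○
●●●○○
●○○○●
[1] ○○●●○
●○●○●
●○●○○
●●○○●
○○○●○
[2] ○●●○○
●○●○●
○○●○○
●●●●●
●●○●○
[3] ○○○○○
●○●○○
○○○○○
○○○○○
○○○○○

0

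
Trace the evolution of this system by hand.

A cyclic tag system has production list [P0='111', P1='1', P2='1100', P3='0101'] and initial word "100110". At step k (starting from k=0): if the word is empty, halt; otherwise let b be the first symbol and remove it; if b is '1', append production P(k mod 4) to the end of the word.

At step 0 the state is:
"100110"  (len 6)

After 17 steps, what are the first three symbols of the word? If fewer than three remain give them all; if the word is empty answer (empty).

0) "100110"  (len 6)
1) "00110111"  (len 8)
2) "0110111"  (len 7)
3) "110111"  (len 6)
4) "101110101"  (len 9)
5) "01110101111"  (len 11)
6) "1110101111"  (len 10)
7) "1101011111100"  (len 13)
8) "1010111111000101"  (len 16)
9) "010111111000101111"  (len 18)
10) "10111111000101111"  (len 17)
11) "01111110001011111100"  (len 20)
12) "1111110001011111100"  (len 19)
13) "111110001011111100111"  (len 21)
14) "111100010111111001111"  (len 21)
15) "111000101111110011111100"  (len 24)
16) "110001011111100111111000101"  (len 27)
17) "10001011111100111111000101111"  (len 29)

100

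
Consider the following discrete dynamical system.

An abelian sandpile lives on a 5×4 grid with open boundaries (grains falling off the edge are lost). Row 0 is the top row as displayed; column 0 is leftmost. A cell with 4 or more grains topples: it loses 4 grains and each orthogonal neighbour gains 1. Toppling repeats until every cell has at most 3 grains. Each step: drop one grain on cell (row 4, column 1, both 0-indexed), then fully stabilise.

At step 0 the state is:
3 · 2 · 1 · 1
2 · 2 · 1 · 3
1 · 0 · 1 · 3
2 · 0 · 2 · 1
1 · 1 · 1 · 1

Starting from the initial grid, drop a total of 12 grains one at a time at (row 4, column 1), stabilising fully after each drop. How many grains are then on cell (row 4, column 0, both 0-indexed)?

0

step 0: 3 · 2 · 1 · 1
2 · 2 · 1 · 3
1 · 0 · 1 · 3
2 · 0 · 2 · 1
1 · 1 · 1 · 1
step 1: 3 · 2 · 1 · 1
2 · 2 · 1 · 3
1 · 0 · 1 · 3
2 · 0 · 2 · 1
1 · 2 · 1 · 1
step 2: 3 · 2 · 1 · 1
2 · 2 · 1 · 3
1 · 0 · 1 · 3
2 · 0 · 2 · 1
1 · 3 · 1 · 1
step 3: 3 · 2 · 1 · 1
2 · 2 · 1 · 3
1 · 0 · 1 · 3
2 · 1 · 2 · 1
2 · 0 · 2 · 1
step 4: 3 · 2 · 1 · 1
2 · 2 · 1 · 3
1 · 0 · 1 · 3
2 · 1 · 2 · 1
2 · 1 · 2 · 1
step 5: 3 · 2 · 1 · 1
2 · 2 · 1 · 3
1 · 0 · 1 · 3
2 · 1 · 2 · 1
2 · 2 · 2 · 1
step 6: 3 · 2 · 1 · 1
2 · 2 · 1 · 3
1 · 0 · 1 · 3
2 · 1 · 2 · 1
2 · 3 · 2 · 1
step 7: 3 · 2 · 1 · 1
2 · 2 · 1 · 3
1 · 0 · 1 · 3
2 · 2 · 2 · 1
3 · 0 · 3 · 1
step 8: 3 · 2 · 1 · 1
2 · 2 · 1 · 3
1 · 0 · 1 · 3
2 · 2 · 2 · 1
3 · 1 · 3 · 1
step 9: 3 · 2 · 1 · 1
2 · 2 · 1 · 3
1 · 0 · 1 · 3
2 · 2 · 2 · 1
3 · 2 · 3 · 1
step 10: 3 · 2 · 1 · 1
2 · 2 · 1 · 3
1 · 0 · 1 · 3
2 · 2 · 2 · 1
3 · 3 · 3 · 1
step 11: 3 · 2 · 1 · 1
2 · 2 · 1 · 3
1 · 0 · 1 · 3
3 · 3 · 3 · 1
0 · 2 · 0 · 2
step 12: 3 · 2 · 1 · 1
2 · 2 · 1 · 3
1 · 0 · 1 · 3
3 · 3 · 3 · 1
0 · 3 · 0 · 2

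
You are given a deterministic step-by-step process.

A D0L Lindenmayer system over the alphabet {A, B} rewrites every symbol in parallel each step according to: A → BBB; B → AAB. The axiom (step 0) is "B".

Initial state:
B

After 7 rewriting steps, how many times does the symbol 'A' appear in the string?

926

step 0: B
step 1: AAB
step 2: BBBBBBAAB
step 3: AABAABAABAABAABAABBBBBBBAAB
step 4: BBBBBBAABBBBBBBAABBBBBBBAABBBBBBBAABBBBBBBAABBBBBBBAABAABAABAABAABAABAABBBBBBBAAB
step 5: AABAABAABAABAABAABBBBBBBAABAABAABAABAABAABAABBBBBBBAABAABA…BAABBBBBBBAABBBBBBBAABBBBBBBAABAABAABAABAABAABAABBBBBBBAAB  (len 243)
step 6: BBBBBBAABBBBBBBAABBBBBBBAABBBBBBBAABBBBBBBAABBBBBBBAABAABA…BAABBBBBBBAABBBBBBBAABBBBBBBAABAABAABAABAABAABAABBBBBBBAAB  (len 729)
step 7: AABAABAABAABAABAABBBBBBBAABAABAABAABAABAABAABBBBBBBAABAABA…BAABBBBBBBAABBBBBBBAABBBBBBBAABAABAABAABAABAABAABBBBBBBAAB  (len 2187)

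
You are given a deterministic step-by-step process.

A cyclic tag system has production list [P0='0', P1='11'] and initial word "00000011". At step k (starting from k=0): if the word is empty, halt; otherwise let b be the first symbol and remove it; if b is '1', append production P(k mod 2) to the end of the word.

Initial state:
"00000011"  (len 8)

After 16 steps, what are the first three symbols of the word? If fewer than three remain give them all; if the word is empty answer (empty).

gen 0: "00000011"  (len 8)
gen 1: "0000011"  (len 7)
gen 2: "000011"  (len 6)
gen 3: "00011"  (len 5)
gen 4: "0011"  (len 4)
gen 5: "011"  (len 3)
gen 6: "11"  (len 2)
gen 7: "10"  (len 2)
gen 8: "011"  (len 3)
gen 9: "11"  (len 2)
gen 10: "111"  (len 3)
gen 11: "110"  (len 3)
gen 12: "1011"  (len 4)
gen 13: "0110"  (len 4)
gen 14: "110"  (len 3)
gen 15: "100"  (len 3)
gen 16: "0011"  (len 4)

001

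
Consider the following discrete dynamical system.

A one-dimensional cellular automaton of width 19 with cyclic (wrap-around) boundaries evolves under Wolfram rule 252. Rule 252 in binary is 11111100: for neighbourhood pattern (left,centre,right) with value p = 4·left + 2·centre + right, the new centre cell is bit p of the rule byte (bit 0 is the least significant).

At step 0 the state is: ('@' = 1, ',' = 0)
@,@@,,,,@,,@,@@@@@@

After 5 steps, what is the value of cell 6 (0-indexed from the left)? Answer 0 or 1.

step 0: @,@@,,,,@,,@,@@@@@@
step 1: @@@@@,,,@@,@@@@@@@@
step 2: @@@@@@,,@@@@@@@@@@@
step 3: @@@@@@@,@@@@@@@@@@@
step 4: @@@@@@@@@@@@@@@@@@@
step 5: @@@@@@@@@@@@@@@@@@@

1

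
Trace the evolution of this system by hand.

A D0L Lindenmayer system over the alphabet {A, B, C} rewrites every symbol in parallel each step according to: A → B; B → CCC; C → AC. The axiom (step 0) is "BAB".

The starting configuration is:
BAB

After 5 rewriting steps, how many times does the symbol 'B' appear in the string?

gen 0: BAB
gen 1: CCCBCCC
gen 2: ACACACCCCACACAC
gen 3: BACBACBACACACACBACBACBAC
gen 4: CCCBACCCCBACCCCBACBACBACBACCCCBACCCCBACCCCBAC
gen 5: ACACACCCCBACACACACCCCBACACACACCCCBACCCCBACCCCBACCCCBACACACACCCCBACACACACCCCBACACACACCCCBAC

9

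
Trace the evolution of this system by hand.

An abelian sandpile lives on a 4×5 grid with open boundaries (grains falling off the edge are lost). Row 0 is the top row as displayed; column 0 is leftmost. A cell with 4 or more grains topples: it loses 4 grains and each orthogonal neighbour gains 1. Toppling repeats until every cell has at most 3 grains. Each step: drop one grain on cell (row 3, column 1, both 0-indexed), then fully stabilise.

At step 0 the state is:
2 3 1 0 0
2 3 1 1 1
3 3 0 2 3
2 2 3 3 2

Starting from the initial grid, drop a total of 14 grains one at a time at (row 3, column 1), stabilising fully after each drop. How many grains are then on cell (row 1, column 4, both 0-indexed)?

[0] 2 3 1 0 0
2 3 1 1 1
3 3 0 2 3
2 2 3 3 2
[1] 2 3 1 0 0
2 3 1 1 1
3 3 0 2 3
2 3 3 3 2
[2] 0 1 2 0 0
1 2 2 1 1
2 2 2 3 3
0 3 1 0 3
[3] 0 1 2 0 0
1 2 2 1 1
2 3 2 3 3
1 0 2 0 3
[4] 0 1 2 0 0
1 2 2 1 1
2 3 2 3 3
1 1 2 0 3
[5] 0 1 2 0 0
1 2 2 1 1
2 3 2 3 3
1 2 2 0 3
[6] 0 1 2 0 0
1 2 2 1 1
2 3 2 3 3
1 3 2 0 3
[7] 0 1 2 0 0
1 3 2 1 1
3 0 3 3 3
2 1 3 0 3
[8] 0 1 2 0 0
1 3 2 1 1
3 0 3 3 3
2 2 3 0 3
[9] 0 1 2 0 0
1 3 2 1 1
3 0 3 3 3
2 3 3 0 3
[10] 0 1 2 0 0
1 3 3 2 2
3 2 1 1 1
3 1 1 3 0
[11] 0 1 2 0 0
1 3 3 2 2
3 2 1 1 1
3 2 1 3 0
[12] 0 1 2 0 0
1 3 3 2 2
3 2 1 1 1
3 3 1 3 0
[13] 0 2 3 0 0
3 1 0 3 2
1 1 3 1 1
1 2 2 3 0
[14] 0 2 3 0 0
3 1 0 3 2
1 1 3 1 1
1 3 2 3 0

2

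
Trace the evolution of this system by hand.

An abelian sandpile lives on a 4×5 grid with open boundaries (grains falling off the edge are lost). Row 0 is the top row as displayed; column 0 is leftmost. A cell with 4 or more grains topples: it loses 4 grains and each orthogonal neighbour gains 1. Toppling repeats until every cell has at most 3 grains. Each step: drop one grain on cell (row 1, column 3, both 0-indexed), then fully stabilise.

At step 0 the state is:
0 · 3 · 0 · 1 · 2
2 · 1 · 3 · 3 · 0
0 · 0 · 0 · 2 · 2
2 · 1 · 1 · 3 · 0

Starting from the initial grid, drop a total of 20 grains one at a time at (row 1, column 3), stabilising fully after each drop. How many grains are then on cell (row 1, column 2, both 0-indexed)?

0) 0 · 3 · 0 · 1 · 2
2 · 1 · 3 · 3 · 0
0 · 0 · 0 · 2 · 2
2 · 1 · 1 · 3 · 0
1) 0 · 3 · 1 · 2 · 2
2 · 2 · 0 · 1 · 1
0 · 0 · 1 · 3 · 2
2 · 1 · 1 · 3 · 0
2) 0 · 3 · 1 · 2 · 2
2 · 2 · 0 · 2 · 1
0 · 0 · 1 · 3 · 2
2 · 1 · 1 · 3 · 0
3) 0 · 3 · 1 · 2 · 2
2 · 2 · 0 · 3 · 1
0 · 0 · 1 · 3 · 2
2 · 1 · 1 · 3 · 0
4) 0 · 3 · 1 · 3 · 2
2 · 2 · 1 · 1 · 2
0 · 0 · 2 · 1 · 3
2 · 1 · 2 · 0 · 1
5) 0 · 3 · 1 · 3 · 2
2 · 2 · 1 · 2 · 2
0 · 0 · 2 · 1 · 3
2 · 1 · 2 · 0 · 1
6) 0 · 3 · 1 · 3 · 2
2 · 2 · 1 · 3 · 2
0 · 0 · 2 · 1 · 3
2 · 1 · 2 · 0 · 1
7) 0 · 3 · 2 · 0 · 3
2 · 2 · 2 · 1 · 3
0 · 0 · 2 · 2 · 3
2 · 1 · 2 · 0 · 1
8) 0 · 3 · 2 · 0 · 3
2 · 2 · 2 · 2 · 3
0 · 0 · 2 · 2 · 3
2 · 1 · 2 · 0 · 1
9) 0 · 3 · 2 · 0 · 3
2 · 2 · 2 · 3 · 3
0 · 0 · 2 · 2 · 3
2 · 1 · 2 · 0 · 1
10) 0 · 3 · 2 · 2 · 0
2 · 2 · 3 · 2 · 2
0 · 0 · 3 · 0 · 1
2 · 1 · 2 · 1 · 2
11) 0 · 3 · 2 · 2 · 0
2 · 2 · 3 · 3 · 2
0 · 0 · 3 · 0 · 1
2 · 1 · 2 · 1 · 2
12) 0 · 3 · 3 · 3 · 0
2 · 3 · 1 · 1 · 3
0 · 1 · 0 · 2 · 1
2 · 1 · 3 · 1 · 2
13) 0 · 3 · 3 · 3 · 0
2 · 3 · 1 · 2 · 3
0 · 1 · 0 · 2 · 1
2 · 1 · 3 · 1 · 2
14) 0 · 3 · 3 · 3 · 0
2 · 3 · 1 · 3 · 3
0 · 1 · 0 · 2 · 1
2 · 1 · 3 · 1 · 2
15) 1 · 1 · 2 · 1 · 2
3 · 1 · 0 · 3 · 0
0 · 2 · 1 · 3 · 2
2 · 1 · 3 · 1 · 2
16) 1 · 1 · 2 · 2 · 2
3 · 1 · 1 · 1 · 1
0 · 2 · 2 · 0 · 3
2 · 1 · 3 · 2 · 2
17) 1 · 1 · 2 · 2 · 2
3 · 1 · 1 · 2 · 1
0 · 2 · 2 · 0 · 3
2 · 1 · 3 · 2 · 2
18) 1 · 1 · 2 · 2 · 2
3 · 1 · 1 · 3 · 1
0 · 2 · 2 · 0 · 3
2 · 1 · 3 · 2 · 2
19) 1 · 1 · 2 · 3 · 2
3 · 1 · 2 · 0 · 2
0 · 2 · 2 · 1 · 3
2 · 1 · 3 · 2 · 2
20) 1 · 1 · 2 · 3 · 2
3 · 1 · 2 · 1 · 2
0 · 2 · 2 · 1 · 3
2 · 1 · 3 · 2 · 2

2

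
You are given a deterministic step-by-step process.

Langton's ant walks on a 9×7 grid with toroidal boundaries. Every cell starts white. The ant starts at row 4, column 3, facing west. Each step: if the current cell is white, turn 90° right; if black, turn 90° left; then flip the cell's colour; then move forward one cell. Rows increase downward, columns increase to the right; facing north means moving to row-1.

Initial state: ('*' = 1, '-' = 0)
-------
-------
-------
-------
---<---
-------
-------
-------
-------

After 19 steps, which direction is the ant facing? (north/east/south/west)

south

t=0: -------
-------
-------
-------
---<---
-------
-------
-------
-------
t=1: -------
-------
-------
---^---
---*---
-------
-------
-------
-------
t=2: -------
-------
-------
---*>--
---*---
-------
-------
-------
-------
t=3: -------
-------
-------
---**--
---*v--
-------
-------
-------
-------
t=4: -------
-------
-------
---**--
---<*--
-------
-------
-------
-------
t=5: -------
-------
-------
---**--
----*--
---v---
-------
-------
-------
t=6: -------
-------
-------
---**--
----*--
--<*---
-------
-------
-------
t=7: -------
-------
-------
---**--
--^-*--
--**---
-------
-------
-------
t=8: -------
-------
-------
---**--
--*>*--
--**---
-------
-------
-------
t=9: -------
-------
-------
---**--
--***--
--*v---
-------
-------
-------
t=10: -------
-------
-------
---**--
--***--
--*->--
-------
-------
-------
t=11: -------
-------
-------
---**--
--***--
--*-*--
----v--
-------
-------
t=12: -------
-------
-------
---**--
--***--
--*-*--
---<*--
-------
-------
t=13: -------
-------
-------
---**--
--***--
--*^*--
---**--
-------
-------
t=14: -------
-------
-------
---**--
--***--
--**>--
---**--
-------
-------
t=15: -------
-------
-------
---**--
--**^--
--**---
---**--
-------
-------
t=16: -------
-------
-------
---**--
--*<---
--**---
---**--
-------
-------
t=17: -------
-------
-------
---**--
--*----
--*v---
---**--
-------
-------
t=18: -------
-------
-------
---**--
--*----
--*->--
---**--
-------
-------
t=19: -------
-------
-------
---**--
--*----
--*-*--
---*v--
-------
-------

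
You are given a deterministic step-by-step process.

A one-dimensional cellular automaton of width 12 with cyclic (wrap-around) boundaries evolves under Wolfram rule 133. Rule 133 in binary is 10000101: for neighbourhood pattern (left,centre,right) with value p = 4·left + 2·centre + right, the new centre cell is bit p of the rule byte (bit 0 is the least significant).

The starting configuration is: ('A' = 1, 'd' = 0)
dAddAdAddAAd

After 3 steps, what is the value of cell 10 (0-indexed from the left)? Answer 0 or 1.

t=0: dAddAdAddAAd
t=1: dAddAdAddddd
t=2: dAddAdAdAAAA
t=3: dAddAdAddAAd

1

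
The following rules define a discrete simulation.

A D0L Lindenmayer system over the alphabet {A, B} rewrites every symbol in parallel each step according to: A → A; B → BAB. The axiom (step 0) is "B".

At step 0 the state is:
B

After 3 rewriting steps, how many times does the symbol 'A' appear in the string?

7

[0] B
[1] BAB
[2] BABABAB
[3] BABABABABABABAB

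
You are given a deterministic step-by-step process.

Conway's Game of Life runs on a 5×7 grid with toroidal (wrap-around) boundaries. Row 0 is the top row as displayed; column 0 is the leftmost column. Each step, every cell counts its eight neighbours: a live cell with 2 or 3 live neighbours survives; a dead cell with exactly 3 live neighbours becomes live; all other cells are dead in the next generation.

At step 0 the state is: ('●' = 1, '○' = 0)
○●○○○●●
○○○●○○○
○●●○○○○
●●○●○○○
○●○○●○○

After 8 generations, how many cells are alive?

15

k=0  ○●○○○●●
○○○●○○○
○●●○○○○
●●○●○○○
○●○○●○○
k=1  ●○●○●●○
●●○○○○○
●●○●○○○
●○○●○○○
○●○○●●●
k=2  ○○●●●○○
○○○●●○○
○○○○○○●
○○○●○●○
○●●○○○○
k=3  ○●○○●○○
○○●○●●○
○○○●○●○
○○●○○○○
○●○○○○○
k=4  ○●●●●●○
○○●○○●○
○○●●○●○
○○●○○○○
○●●○○○○
k=5  ○○○○●●○
○○○○○●●
○●●●●○○
○○○○○○○
○○○○●○○
k=6  ○○○○●○●
○○●○○○●
○○●●●●○
○○●○●○○
○○○○●●○
k=7  ○○○●●○●
○○●○○○●
○●●○●●○
○○●○○○○
○○○○●○○
k=8  ○○○●●○○
●●●○○○●
○●●○○●○
○●●○●●○
○○○○●●○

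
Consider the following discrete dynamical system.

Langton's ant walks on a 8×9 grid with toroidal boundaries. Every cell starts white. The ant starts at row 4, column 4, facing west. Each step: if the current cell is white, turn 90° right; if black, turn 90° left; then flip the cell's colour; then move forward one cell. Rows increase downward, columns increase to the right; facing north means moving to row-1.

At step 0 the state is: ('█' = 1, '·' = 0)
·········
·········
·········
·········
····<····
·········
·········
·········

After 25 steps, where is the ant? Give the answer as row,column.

step 0: ·········
·········
·········
·········
····<····
·········
·········
·········
step 1: ·········
·········
·········
····^····
····█····
·········
·········
·········
step 2: ·········
·········
·········
····█>···
····█····
·········
·········
·········
step 3: ·········
·········
·········
····██···
····█v···
·········
·········
·········
step 4: ·········
·········
·········
····██···
····<█···
·········
·········
·········
step 5: ·········
·········
·········
····██···
·····█···
····v····
·········
·········
step 6: ·········
·········
·········
····██···
·····█···
···<█····
·········
·········
step 7: ·········
·········
·········
····██···
···^·█···
···██····
·········
·········
step 8: ·········
·········
·········
····██···
···█>█···
···██····
·········
·········
step 9: ·········
·········
·········
····██···
···███···
···█v····
·········
·········
step 10: ·········
·········
·········
····██···
···███···
···█·>···
·········
·········
step 11: ·········
·········
·········
····██···
···███···
···█·█···
·····v···
·········
step 12: ·········
·········
·········
····██···
···███···
···█·█···
····<█···
·········
step 13: ·········
·········
·········
····██···
···███···
···█^█···
····██···
·········
step 14: ·········
·········
·········
····██···
···███···
···██>···
····██···
·········
step 15: ·········
·········
·········
····██···
···██^···
···██····
····██···
·········
step 16: ·········
·········
·········
····██···
···█<····
···██····
····██···
·········
step 17: ·········
·········
·········
····██···
···█·····
···█v····
····██···
·········
step 18: ·········
·········
·········
····██···
···█·····
···█·>···
····██···
·········
step 19: ·········
·········
·········
····██···
···█·····
···█·█···
····█v···
·········
step 20: ·········
·········
·········
····██···
···█·····
···█·█···
····█·>··
·········
step 21: ·········
·········
·········
····██···
···█·····
···█·█···
····█·█··
······v··
step 22: ·········
·········
·········
····██···
···█·····
···█·█···
····█·█··
·····<█··
step 23: ·········
·········
·········
····██···
···█·····
···█·█···
····█^█··
·····██··
step 24: ·········
·········
·········
····██···
···█·····
···█·█···
····██>··
·····██··
step 25: ·········
·········
·········
····██···
···█·····
···█·█^··
····██···
·····██··

5,6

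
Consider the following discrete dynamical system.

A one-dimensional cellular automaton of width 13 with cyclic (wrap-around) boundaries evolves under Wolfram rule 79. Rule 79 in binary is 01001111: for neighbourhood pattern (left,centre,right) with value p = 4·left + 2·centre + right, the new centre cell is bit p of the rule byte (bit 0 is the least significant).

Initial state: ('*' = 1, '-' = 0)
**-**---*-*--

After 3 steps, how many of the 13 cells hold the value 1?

gen 0: **-**---*-*--
gen 1: **-**-***-*-*
gen 2: -*-**-*-*-*-*
gen 3: -*-**-*-*-*-*

7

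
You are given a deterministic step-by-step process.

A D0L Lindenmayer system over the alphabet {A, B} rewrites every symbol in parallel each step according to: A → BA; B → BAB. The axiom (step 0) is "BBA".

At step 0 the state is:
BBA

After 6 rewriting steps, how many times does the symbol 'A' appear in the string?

step 0: BBA
step 1: BABBABBA
step 2: BABBABABBABBABABBABBA
step 3: BABBABABBABBABABBABABBABBABABBABBABABBABABBABBABABBABBA
step 4: BABBABABBABBABABBABABBABBABABBABBABABBABABBABBABABBABABBAB…BBABABBABABBABBABABBABABBABBABABBABBABABBABABBABBABABBABBA  (len 144)
step 5: BABBABABBABBABABBABABBABBABABBABBABABBABABBABBABABBABABBAB…BBABABBABABBABBABABBABABBABBABABBABBABABBABABBABBABABBABBA  (len 377)
step 6: BABBABABBABBABABBABABBABBABABBABBABABBABABBABBABABBABABBAB…BBABABBABABBABBABABBABABBABBABABBABBABABBABABBABBABABBABBA  (len 987)

377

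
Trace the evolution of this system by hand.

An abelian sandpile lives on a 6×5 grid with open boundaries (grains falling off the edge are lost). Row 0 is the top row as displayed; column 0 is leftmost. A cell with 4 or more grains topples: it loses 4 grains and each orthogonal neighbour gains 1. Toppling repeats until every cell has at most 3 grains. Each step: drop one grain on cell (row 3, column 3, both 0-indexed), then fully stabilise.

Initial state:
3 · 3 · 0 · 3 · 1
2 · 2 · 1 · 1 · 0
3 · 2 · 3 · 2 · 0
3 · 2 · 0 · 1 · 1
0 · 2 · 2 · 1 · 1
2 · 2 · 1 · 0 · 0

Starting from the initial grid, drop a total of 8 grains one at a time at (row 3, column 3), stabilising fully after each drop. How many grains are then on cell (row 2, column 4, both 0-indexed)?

step 0: 3 · 3 · 0 · 3 · 1
2 · 2 · 1 · 1 · 0
3 · 2 · 3 · 2 · 0
3 · 2 · 0 · 1 · 1
0 · 2 · 2 · 1 · 1
2 · 2 · 1 · 0 · 0
step 1: 3 · 3 · 0 · 3 · 1
2 · 2 · 1 · 1 · 0
3 · 2 · 3 · 2 · 0
3 · 2 · 0 · 2 · 1
0 · 2 · 2 · 1 · 1
2 · 2 · 1 · 0 · 0
step 2: 3 · 3 · 0 · 3 · 1
2 · 2 · 1 · 1 · 0
3 · 2 · 3 · 2 · 0
3 · 2 · 0 · 3 · 1
0 · 2 · 2 · 1 · 1
2 · 2 · 1 · 0 · 0
step 3: 3 · 3 · 0 · 3 · 1
2 · 2 · 1 · 1 · 0
3 · 2 · 3 · 3 · 0
3 · 2 · 1 · 0 · 2
0 · 2 · 2 · 2 · 1
2 · 2 · 1 · 0 · 0
step 4: 3 · 3 · 0 · 3 · 1
2 · 2 · 1 · 1 · 0
3 · 2 · 3 · 3 · 0
3 · 2 · 1 · 1 · 2
0 · 2 · 2 · 2 · 1
2 · 2 · 1 · 0 · 0
step 5: 3 · 3 · 0 · 3 · 1
2 · 2 · 1 · 1 · 0
3 · 2 · 3 · 3 · 0
3 · 2 · 1 · 2 · 2
0 · 2 · 2 · 2 · 1
2 · 2 · 1 · 0 · 0
step 6: 3 · 3 · 0 · 3 · 1
2 · 2 · 1 · 1 · 0
3 · 2 · 3 · 3 · 0
3 · 2 · 1 · 3 · 2
0 · 2 · 2 · 2 · 1
2 · 2 · 1 · 0 · 0
step 7: 3 · 3 · 0 · 3 · 1
2 · 2 · 2 · 2 · 0
3 · 3 · 0 · 1 · 1
3 · 2 · 3 · 1 · 3
0 · 2 · 2 · 3 · 1
2 · 2 · 1 · 0 · 0
step 8: 3 · 3 · 0 · 3 · 1
2 · 2 · 2 · 2 · 0
3 · 3 · 0 · 1 · 1
3 · 2 · 3 · 2 · 3
0 · 2 · 2 · 3 · 1
2 · 2 · 1 · 0 · 0

1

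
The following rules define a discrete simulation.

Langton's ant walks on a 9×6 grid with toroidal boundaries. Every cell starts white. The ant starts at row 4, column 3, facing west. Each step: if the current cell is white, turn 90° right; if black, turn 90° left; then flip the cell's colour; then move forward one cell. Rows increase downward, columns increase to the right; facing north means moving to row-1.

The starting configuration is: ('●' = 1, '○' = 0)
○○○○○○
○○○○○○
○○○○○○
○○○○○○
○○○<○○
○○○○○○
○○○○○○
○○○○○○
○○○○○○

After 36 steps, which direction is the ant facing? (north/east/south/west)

east

k=0  ○○○○○○
○○○○○○
○○○○○○
○○○○○○
○○○<○○
○○○○○○
○○○○○○
○○○○○○
○○○○○○
k=1  ○○○○○○
○○○○○○
○○○○○○
○○○^○○
○○○●○○
○○○○○○
○○○○○○
○○○○○○
○○○○○○
k=2  ○○○○○○
○○○○○○
○○○○○○
○○○●>○
○○○●○○
○○○○○○
○○○○○○
○○○○○○
○○○○○○
k=3  ○○○○○○
○○○○○○
○○○○○○
○○○●●○
○○○●v○
○○○○○○
○○○○○○
○○○○○○
○○○○○○
k=4  ○○○○○○
○○○○○○
○○○○○○
○○○●●○
○○○<●○
○○○○○○
○○○○○○
○○○○○○
○○○○○○
k=5  ○○○○○○
○○○○○○
○○○○○○
○○○●●○
○○○○●○
○○○v○○
○○○○○○
○○○○○○
○○○○○○
k=6  ○○○○○○
○○○○○○
○○○○○○
○○○●●○
○○○○●○
○○<●○○
○○○○○○
○○○○○○
○○○○○○
k=7  ○○○○○○
○○○○○○
○○○○○○
○○○●●○
○○^○●○
○○●●○○
○○○○○○
○○○○○○
○○○○○○
k=8  ○○○○○○
○○○○○○
○○○○○○
○○○●●○
○○●>●○
○○●●○○
○○○○○○
○○○○○○
○○○○○○
k=9  ○○○○○○
○○○○○○
○○○○○○
○○○●●○
○○●●●○
○○●v○○
○○○○○○
○○○○○○
○○○○○○
k=10  ○○○○○○
○○○○○○
○○○○○○
○○○●●○
○○●●●○
○○●○>○
○○○○○○
○○○○○○
○○○○○○
k=11  ○○○○○○
○○○○○○
○○○○○○
○○○●●○
○○●●●○
○○●○●○
○○○○v○
○○○○○○
○○○○○○
k=12  ○○○○○○
○○○○○○
○○○○○○
○○○●●○
○○●●●○
○○●○●○
○○○<●○
○○○○○○
○○○○○○
k=13  ○○○○○○
○○○○○○
○○○○○○
○○○●●○
○○●●●○
○○●^●○
○○○●●○
○○○○○○
○○○○○○
k=14  ○○○○○○
○○○○○○
○○○○○○
○○○●●○
○○●●●○
○○●●>○
○○○●●○
○○○○○○
○○○○○○
k=15  ○○○○○○
○○○○○○
○○○○○○
○○○●●○
○○●●^○
○○●●○○
○○○●●○
○○○○○○
○○○○○○
k=16  ○○○○○○
○○○○○○
○○○○○○
○○○●●○
○○●<○○
○○●●○○
○○○●●○
○○○○○○
○○○○○○
k=17  ○○○○○○
○○○○○○
○○○○○○
○○○●●○
○○●○○○
○○●v○○
○○○●●○
○○○○○○
○○○○○○
k=18  ○○○○○○
○○○○○○
○○○○○○
○○○●●○
○○●○○○
○○●○>○
○○○●●○
○○○○○○
○○○○○○
k=19  ○○○○○○
○○○○○○
○○○○○○
○○○●●○
○○●○○○
○○●○●○
○○○●v○
○○○○○○
○○○○○○
k=20  ○○○○○○
○○○○○○
○○○○○○
○○○●●○
○○●○○○
○○●○●○
○○○●○>
○○○○○○
○○○○○○
k=21  ○○○○○○
○○○○○○
○○○○○○
○○○●●○
○○●○○○
○○●○●○
○○○●○●
○○○○○v
○○○○○○
k=22  ○○○○○○
○○○○○○
○○○○○○
○○○●●○
○○●○○○
○○●○●○
○○○●○●
○○○○<●
○○○○○○
k=23  ○○○○○○
○○○○○○
○○○○○○
○○○●●○
○○●○○○
○○●○●○
○○○●^●
○○○○●●
○○○○○○
k=24  ○○○○○○
○○○○○○
○○○○○○
○○○●●○
○○●○○○
○○●○●○
○○○●●>
○○○○●●
○○○○○○
k=25  ○○○○○○
○○○○○○
○○○○○○
○○○●●○
○○●○○○
○○●○●^
○○○●●○
○○○○●●
○○○○○○
k=26  ○○○○○○
○○○○○○
○○○○○○
○○○●●○
○○●○○○
>○●○●●
○○○●●○
○○○○●●
○○○○○○
k=27  ○○○○○○
○○○○○○
○○○○○○
○○○●●○
○○●○○○
●○●○●●
v○○●●○
○○○○●●
○○○○○○
k=28  ○○○○○○
○○○○○○
○○○○○○
○○○●●○
○○●○○○
●○●○●●
●○○●●<
○○○○●●
○○○○○○
k=29  ○○○○○○
○○○○○○
○○○○○○
○○○●●○
○○●○○○
●○●○●^
●○○●●●
○○○○●●
○○○○○○
k=30  ○○○○○○
○○○○○○
○○○○○○
○○○●●○
○○●○○○
●○●○<○
●○○●●●
○○○○●●
○○○○○○
k=31  ○○○○○○
○○○○○○
○○○○○○
○○○●●○
○○●○○○
●○●○○○
●○○●v●
○○○○●●
○○○○○○
k=32  ○○○○○○
○○○○○○
○○○○○○
○○○●●○
○○●○○○
●○●○○○
●○○●○>
○○○○●●
○○○○○○
k=33  ○○○○○○
○○○○○○
○○○○○○
○○○●●○
○○●○○○
●○●○○^
●○○●○○
○○○○●●
○○○○○○
k=34  ○○○○○○
○○○○○○
○○○○○○
○○○●●○
○○●○○○
>○●○○●
●○○●○○
○○○○●●
○○○○○○
k=35  ○○○○○○
○○○○○○
○○○○○○
○○○●●○
^○●○○○
○○●○○●
●○○●○○
○○○○●●
○○○○○○
k=36  ○○○○○○
○○○○○○
○○○○○○
○○○●●○
●>●○○○
○○●○○●
●○○●○○
○○○○●●
○○○○○○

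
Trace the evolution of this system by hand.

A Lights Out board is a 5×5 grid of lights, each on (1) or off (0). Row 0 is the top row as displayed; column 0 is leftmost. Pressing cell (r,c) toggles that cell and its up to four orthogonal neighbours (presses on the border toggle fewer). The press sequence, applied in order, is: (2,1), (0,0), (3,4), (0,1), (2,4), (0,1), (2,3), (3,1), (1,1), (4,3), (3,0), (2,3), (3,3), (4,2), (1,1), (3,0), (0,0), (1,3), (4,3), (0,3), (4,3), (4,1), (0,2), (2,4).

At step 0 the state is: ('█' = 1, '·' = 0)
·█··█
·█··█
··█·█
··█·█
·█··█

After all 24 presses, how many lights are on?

0) ·█··█
·█··█
··█·█
··█·█
·█··█
1) ·█··█
····█
██··█
·██·█
·█··█
2) █···█
█···█
██··█
·██·█
·█··█
3) █···█
█···█
██···
·███·
·█···
4) ·██·█
██··█
██···
·███·
·█···
5) ·██·█
██···
██·██
·████
·█···
6) █···█
█····
██·██
·████
·█···
7) █···█
█··█·
███··
·██·█
·█···
8) █···█
█··█·
█·█··
█···█
·····
9) ██··█
·███·
███··
█···█
·····
10) ██··█
·███·
███··
█··██
··███
11) ██··█
·███·
·██··
·█·██
█·███
12) ██··█
·██··
·█·██
·█··█
█·███
13) ██··█
·██··
·█··█
·███·
█·█·█
14) ██··█
·██··
·█··█
·█·█·
██·██
15) █···█
█····
····█
·█·█·
██·██
16) █···█
█····
█···█
█··█·
·█·██
17) ·█··█
·····
█···█
█··█·
·█·██
18) ·█·██
··███
█··██
█··█·
·█·██
19) ·█·██
··███
█··██
█····
·██··
20) ·██··
··█·█
█··██
█····
·██··
21) ·██··
··█·█
█··██
█··█·
·█·██
22) ·██··
··█·█
█··██
██·█·
█·███
23) ···█·
····█
█··██
██·█·
█·███
24) ···█·
·····
█····
██·██
█·███

10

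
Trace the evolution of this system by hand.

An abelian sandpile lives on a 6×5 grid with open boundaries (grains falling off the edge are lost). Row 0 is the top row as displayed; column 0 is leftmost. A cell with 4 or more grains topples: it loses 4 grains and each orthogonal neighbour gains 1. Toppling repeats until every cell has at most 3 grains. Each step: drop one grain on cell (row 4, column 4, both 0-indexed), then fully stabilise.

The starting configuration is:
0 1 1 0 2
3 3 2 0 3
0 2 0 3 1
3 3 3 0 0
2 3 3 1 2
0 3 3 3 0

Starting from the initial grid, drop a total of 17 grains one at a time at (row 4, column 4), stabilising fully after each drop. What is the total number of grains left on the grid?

t=0: 0 1 1 0 2
3 3 2 0 3
0 2 0 3 1
3 3 3 0 0
2 3 3 1 2
0 3 3 3 0
t=1: 0 1 1 0 2
3 3 2 0 3
0 2 0 3 1
3 3 3 0 0
2 3 3 1 3
0 3 3 3 0
t=2: 0 1 1 0 2
3 3 2 0 3
0 2 0 3 1
3 3 3 0 1
2 3 3 2 0
0 3 3 3 1
t=3: 0 1 1 0 2
3 3 2 0 3
0 2 0 3 1
3 3 3 0 1
2 3 3 2 1
0 3 3 3 1
t=4: 0 1 1 0 2
3 3 2 0 3
0 2 0 3 1
3 3 3 0 1
2 3 3 2 2
0 3 3 3 1
t=5: 0 1 1 0 2
3 3 2 0 3
0 2 0 3 1
3 3 3 0 1
2 3 3 2 3
0 3 3 3 1
t=6: 0 1 1 0 2
3 3 2 0 3
0 2 0 3 1
3 3 3 0 2
2 3 3 3 0
0 3 3 3 2
t=7: 0 1 1 0 2
3 3 2 0 3
0 2 0 3 1
3 3 3 0 2
2 3 3 3 1
0 3 3 3 2
t=8: 0 1 1 0 2
3 3 2 0 3
0 2 0 3 1
3 3 3 0 2
2 3 3 3 2
0 3 3 3 2
t=9: 0 1 1 0 2
3 3 2 0 3
0 2 0 3 1
3 3 3 0 2
2 3 3 3 3
0 3 3 3 2
t=10: 0 1 1 0 2
3 3 2 0 3
1 3 1 3 1
1 2 1 2 3
0 3 3 2 2
2 1 2 2 0
t=11: 0 1 1 0 2
3 3 2 0 3
1 3 1 3 1
1 2 1 2 3
0 3 3 2 3
2 1 2 2 0
t=12: 0 1 1 0 2
3 3 2 0 3
1 3 1 3 2
1 2 1 3 0
0 3 3 3 1
2 1 2 2 1
t=13: 0 1 1 0 2
3 3 2 0 3
1 3 1 3 2
1 2 1 3 0
0 3 3 3 2
2 1 2 2 1
t=14: 0 1 1 0 2
3 3 2 0 3
1 3 1 3 2
1 2 1 3 0
0 3 3 3 3
2 1 2 2 1
t=15: 0 1 1 0 2
3 3 2 1 3
1 3 2 0 3
1 3 3 1 2
1 0 1 2 1
2 2 3 3 2
t=16: 0 1 1 0 2
3 3 2 1 3
1 3 2 0 3
1 3 3 1 2
1 0 1 2 2
2 2 3 3 2
t=17: 0 1 1 0 2
3 3 2 1 3
1 3 2 0 3
1 3 3 1 2
1 0 1 2 3
2 2 3 3 2

54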